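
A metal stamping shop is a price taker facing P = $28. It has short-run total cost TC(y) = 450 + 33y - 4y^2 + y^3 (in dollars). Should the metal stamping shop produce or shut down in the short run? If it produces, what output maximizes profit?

From TC, MC = TC'(y) = 33 - 8y + 3y^2 and AVC = VC/y = 33 - 4y + y^2.
AVC hits its minimum where MC = AVC, at y = 2, giving min AVC = 33 - 4·2 + 2^2 = $29.
P = $28 lies below min AVC = $29; no output level covers variable cost.
The firm minimizes its loss by shutting down and losing only its fixed cost of $450.

Shut down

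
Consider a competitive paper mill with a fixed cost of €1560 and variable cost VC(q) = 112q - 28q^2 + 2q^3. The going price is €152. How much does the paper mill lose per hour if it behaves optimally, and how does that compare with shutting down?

Profit = -€360 at q = 10

AVC = 112 - 28q + 2q^2 has its minimum €14 at q = 7; price €152 clears that bar, so the firm operates.
MC = 112 - 56q + 6q^2. Setting P = MC and taking the root on the rising branch gives q* = 10.
TR = 152·10 = 1520. TC = 1560 + 320 = 1880. Profit = 1520 − 1880 = -€360.
By producing, the firm covers all variable cost plus €1200 of fixed cost; shutting down would lose the full €1560.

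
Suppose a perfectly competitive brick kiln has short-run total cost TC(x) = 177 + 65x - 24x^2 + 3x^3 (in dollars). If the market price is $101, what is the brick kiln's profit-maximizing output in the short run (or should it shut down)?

Produce at x = 6

Strip out fixed cost: VC = 65x - 24x^2 + 3x^3. Then AVC = 65 - 24x + 3x^2 and MC = 65 - 48x + 9x^2.
AVC is minimized where dAVC/dx = -24 + 6x = 0, at x = 4; min AVC = 65 - 24·4 + 3·4^2 = $17.
P = $101 exceeds min AVC = $17, so the firm stays open.
Set P = MC: 101 = 65 - 48x + 9x^2 → -36 - 48x + 9x^2 = 0. The roots are x = -2/3 and x = 6; the profit-maximizing output is on the rising part of MC, so x* = 6.
Check: AVC at x = 6 is $29 ≤ P, so revenue covers variable cost.
Profit = P·x − TC = 101·6 − 351 = $255.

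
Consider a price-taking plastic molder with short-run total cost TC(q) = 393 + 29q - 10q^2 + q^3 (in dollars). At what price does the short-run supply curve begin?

Short-run supply begins at min AVC. From VC = 29q - 10q^2 + q^3, AVC = 29 - 10q + q^2.
dAVC/dq = -10 + 2q = 0 gives q = 5. min AVC = 29 - 10·5 + 5^2 = 4.
For P < $4 the firm produces nothing.

$4 per unit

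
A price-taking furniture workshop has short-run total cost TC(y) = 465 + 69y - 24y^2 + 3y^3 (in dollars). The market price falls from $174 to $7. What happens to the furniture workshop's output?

AVC = 69 - 24y + 3y^2, minimized at y = 4 where min AVC = $21. MC = 69 - 48y + 9y^2.
With P = $174 above the shutdown price, P = MC gives y = 7.
At P = $7 < min AVC = $21, price no longer covers variable cost at any output, so the firm shuts down: y = 0.

Output falls from 7 to 0 (the firm shuts down)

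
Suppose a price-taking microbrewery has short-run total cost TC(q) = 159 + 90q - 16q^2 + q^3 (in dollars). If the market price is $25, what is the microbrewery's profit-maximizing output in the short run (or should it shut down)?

From TC, MC = TC'(q) = 90 - 32q + 3q^2 and AVC = VC/q = 90 - 16q + q^2.
AVC hits its minimum where MC = AVC, at q = 8, giving min AVC = 90 - 16·8 + 8^2 = $26.
Since P = $25 < min AVC = $26, price fails to cover variable cost at any output.
Best response: produce nothing and absorb the $159 fixed cost.

Shut down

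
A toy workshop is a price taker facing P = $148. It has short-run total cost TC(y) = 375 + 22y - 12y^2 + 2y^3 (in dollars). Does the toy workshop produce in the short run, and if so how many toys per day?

Produce at y = 7

From TC, MC = TC'(y) = 22 - 24y + 6y^2 and AVC = VC/y = 22 - 12y + 2y^2.
AVC is minimized where dAVC/dy = -12 + 4y = 0, at y = 3; min AVC = 22 - 12·3 + 2·3^2 = $4.
Since P = $148 ≥ min AVC = $4, price covers variable cost and the firm should produce.
Solving P = MC: -126 - 24y + 6y^2 = 0 ⇒ y = -3 or 7. On the upward-sloping branch, y* = 7.
Check: AVC at y = 7 is $36 ≤ P, so revenue covers variable cost.
Profit = P·y − TC = 148·7 − 627 = $409.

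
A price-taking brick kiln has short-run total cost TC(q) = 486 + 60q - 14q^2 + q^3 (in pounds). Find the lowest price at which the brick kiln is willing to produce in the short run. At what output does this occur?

The shutdown price is the minimum of AVC. VC = 60q - 14q^2 + q^3, so AVC = 60 - 14q + q^2.
dAVC/dq = -14 + 2q = 0 gives q = 7. min AVC = 60 - 14·7 + 7^2 = 11.
The firm shuts down for any P below £11.

£11 per unit, at q = 7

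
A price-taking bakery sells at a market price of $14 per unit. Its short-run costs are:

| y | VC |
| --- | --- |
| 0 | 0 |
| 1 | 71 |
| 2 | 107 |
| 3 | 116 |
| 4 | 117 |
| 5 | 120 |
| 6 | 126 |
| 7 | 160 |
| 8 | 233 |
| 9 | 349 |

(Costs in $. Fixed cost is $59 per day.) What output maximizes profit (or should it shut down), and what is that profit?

Tabulate TR − TC: y=0: -59; y=1: -116; y=2: -138; y=3: -133; y=4: -120; y=5: -109; y=6: -101; y=7: -121; y=8: -180; y=9: -282.
Profit is highest at y = 0. Equivalently, the lowest AVC in the table is 126/6 ≈ $21 at y = 6, and P = $14 falls below it — price never covers variable cost, so the firm shuts down and loses only its fixed cost.

y = 0 (shut down); profit = -$59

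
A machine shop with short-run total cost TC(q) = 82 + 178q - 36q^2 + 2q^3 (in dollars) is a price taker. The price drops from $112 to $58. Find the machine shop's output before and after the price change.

Output falls from 11 to 10

MC = 178 - 72q + 6q^2; the shutdown threshold is min AVC = $16 (at q = 9).
With P = $112 above the shutdown price, P = MC gives q = 11.
At P = $58 ≥ min AVC, set P = MC: q = 10. The firm stays open but cuts output.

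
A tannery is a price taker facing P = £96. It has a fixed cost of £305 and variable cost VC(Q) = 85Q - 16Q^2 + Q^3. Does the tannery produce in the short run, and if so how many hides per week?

Produce at Q = 11

Variable cost is VC = 85Q - 16Q^2 + Q^3, so AVC = VC/Q = 85 - 16Q + Q^2 and MC = dTC/dQ = 85 - 32Q + 3Q^2.
AVC is minimized where dAVC/dQ = -16 + 2Q = 0, at Q = 8; min AVC = 85 - 16·8 + 8^2 = £21.
P = £96 exceeds min AVC = £21, so the firm stays open.
Solving P = MC: -11 - 32Q + 3Q^2 = 0 ⇒ Q = -1/3 or 11. On the upward-sloping branch, Q* = 11.
Check: AVC at Q = 11 is £30 ≤ P, so revenue covers variable cost.
Profit = P·Q − TC = 96·11 − 635 = £421.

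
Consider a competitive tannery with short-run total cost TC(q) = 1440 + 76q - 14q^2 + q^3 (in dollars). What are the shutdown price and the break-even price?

Shutdown price = $27; break-even price = $172

Shutdown price = min AVC. AVC = 76 - 14q + q^2, with vertex at q = 7 and minimum $27.
ATC = 1440/q + 76 - 14q + q^2. Setting dATC/dq = −1440/q^2 − 14 + 2q = 0 gives q = 12 (since 2·12^3 − 14·12^2 = 1440).
min ATC = 1440/12 + 76 − 14·12 + 12^2 = $172. That is the break-even price.
For $27 ≤ P < $172 the firm produces at a loss; below $27 it shuts down.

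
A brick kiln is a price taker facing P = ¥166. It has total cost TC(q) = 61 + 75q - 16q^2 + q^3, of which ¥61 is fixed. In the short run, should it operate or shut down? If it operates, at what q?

Produce at q = 13

From TC, MC = TC'(q) = 75 - 32q + 3q^2 and AVC = VC/q = 75 - 16q + q^2.
AVC hits its minimum where MC = AVC, at q = 8, giving min AVC = 75 - 16·8 + 8^2 = ¥11.
P = ¥166 exceeds min AVC = ¥11, so the firm stays open.
Solving P = MC: -91 - 32q + 3q^2 = 0 ⇒ q = -7/3 or 13. On the upward-sloping branch, q* = 13.
Check: AVC at q = 13 is ¥36 ≤ P, so revenue covers variable cost.
Profit = P·q − TC = 166·13 − 529 = ¥1629.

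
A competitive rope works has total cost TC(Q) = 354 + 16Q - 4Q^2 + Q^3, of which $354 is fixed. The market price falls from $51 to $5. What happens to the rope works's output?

MC = 16 - 8Q + 3Q^2; the shutdown threshold is min AVC = $12 (at Q = 2).
At P = $51 ≥ min AVC, set P = MC on the rising branch: Q = 5.
At P = $5 < min AVC = $12, price no longer covers variable cost at any output, so the firm shuts down: Q = 0.

Output falls from 5 to 0 (the firm shuts down)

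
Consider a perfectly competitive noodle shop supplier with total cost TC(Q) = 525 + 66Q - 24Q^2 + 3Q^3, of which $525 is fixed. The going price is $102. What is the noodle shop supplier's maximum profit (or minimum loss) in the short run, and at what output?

Profit = -$93 at Q = 6

AVC = 66 - 24Q + 3Q^2; min AVC = $18 at Q = 4. Since P = $102 ≥ min AVC, the firm produces.
With MC = 66 - 48Q + 9Q^2, P = MC on the upward-sloping part at Q* = 6.
TR = 102·6 = 612. TC = 525 + 180 = 705. Profit = 612 − 705 = -$93.
Shutting down would mean losing the fixed cost of $525, so operating at a loss of $93 is better by $432.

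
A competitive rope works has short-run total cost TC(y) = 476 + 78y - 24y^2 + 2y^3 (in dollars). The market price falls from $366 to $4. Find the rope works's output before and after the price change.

Output falls from 12 to 0 (the firm shuts down)

AVC = 78 - 24y + 2y^2, minimized at y = 6 where min AVC = $6. MC = 78 - 48y + 6y^2.
At P = $366 ≥ min AVC, set P = MC on the rising branch: y = 12.
At P = $4 < min AVC = $6, price no longer covers variable cost at any output, so the firm shuts down: y = 0.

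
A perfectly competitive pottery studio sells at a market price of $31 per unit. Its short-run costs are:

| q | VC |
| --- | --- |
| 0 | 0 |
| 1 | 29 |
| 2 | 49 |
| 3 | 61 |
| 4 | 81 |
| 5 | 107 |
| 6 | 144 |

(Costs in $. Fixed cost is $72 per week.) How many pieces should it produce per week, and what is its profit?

Tabulate TR − TC: q=0: -72; q=1: -70; q=2: -59; q=3: -40; q=4: -29; q=5: -24; q=6: -30.
Profit is maximized at q = 5. AVC there is 107/5 = $21.40 ≤ P, so producing beats shutting down (which would give -$72).

q = 5; profit = -$24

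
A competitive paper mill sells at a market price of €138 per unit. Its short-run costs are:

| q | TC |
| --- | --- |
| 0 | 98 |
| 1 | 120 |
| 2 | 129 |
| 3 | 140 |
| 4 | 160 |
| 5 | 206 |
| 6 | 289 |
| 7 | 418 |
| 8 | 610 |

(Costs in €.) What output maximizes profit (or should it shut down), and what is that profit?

Compute π = P·q − TC at each output: q=0: -98; q=1: 18; q=2: 147; q=3: 274; q=4: 392; q=5: 484; q=6: 539; q=7: 548; q=8: 494.
Profit is maximized at q = 7. AVC there is 320/7 = €45.71 ≤ P, so producing beats shutting down (which would give -€98).

q = 7; profit = €548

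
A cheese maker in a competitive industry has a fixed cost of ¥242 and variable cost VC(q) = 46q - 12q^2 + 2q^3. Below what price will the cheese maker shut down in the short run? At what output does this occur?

The firm shuts down when price falls below the minimum of average variable cost. AVC = VC/q = 46 - 12q + 2q^2.
dAVC/dq = -12 + 4q = 0 gives q = 3. min AVC = 46 - 12·3 + 2·3^2 = 28.
So the shutdown price is ¥28.

¥28 per unit, at q = 3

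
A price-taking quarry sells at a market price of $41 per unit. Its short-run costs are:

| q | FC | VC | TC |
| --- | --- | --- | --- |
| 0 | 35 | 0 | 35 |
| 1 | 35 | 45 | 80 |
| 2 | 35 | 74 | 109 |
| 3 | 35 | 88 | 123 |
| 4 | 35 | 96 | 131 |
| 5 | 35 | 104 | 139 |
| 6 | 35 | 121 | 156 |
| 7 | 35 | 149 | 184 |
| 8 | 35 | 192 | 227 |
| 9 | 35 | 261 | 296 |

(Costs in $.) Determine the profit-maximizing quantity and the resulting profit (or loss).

q = 7; profit = $103

Compute π = P·q − TC at each output: q=0: -35; q=1: -39; q=2: -27; q=3: 0; q=4: 33; q=5: 66; q=6: 90; q=7: 103; q=8: 101; q=9: 73.
Profit is maximized at q = 7. AVC there is 149/7 = $21.29 ≤ P, so producing beats shutting down (which would give -$35).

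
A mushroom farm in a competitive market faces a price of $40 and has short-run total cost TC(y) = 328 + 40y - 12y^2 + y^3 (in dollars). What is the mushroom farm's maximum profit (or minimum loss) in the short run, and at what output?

Profit = -$72 at y = 8

AVC = 40 - 12y + y^2 has its minimum $4 at y = 6; price $40 clears that bar, so the firm operates.
MC = 40 - 24y + 3y^2. Setting P = MC and taking the root on the rising branch gives y* = 8.
TR = 40·8 = 320. TC = 328 + 64 = 392. Profit = 320 − 392 = -$72.
Shutting down would mean losing the fixed cost of $328, so operating at a loss of $72 is better by $256.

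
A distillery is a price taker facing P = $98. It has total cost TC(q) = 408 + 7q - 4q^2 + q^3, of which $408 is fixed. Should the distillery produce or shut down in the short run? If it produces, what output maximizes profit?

Produce at q = 7

Strip out fixed cost: VC = 7q - 4q^2 + q^3. Then AVC = 7 - 4q + q^2 and MC = 7 - 8q + 3q^2.
The AVC parabola has its vertex at q = 4/2 = 2, where AVC = 7 - 4·2 + 2^2 = $3.
P = $98 exceeds min AVC = $3, so the firm stays open.
Solving P = MC: -91 - 8q + 3q^2 = 0 ⇒ q = -13/3 or 7. On the upward-sloping branch, q* = 7.
Check: AVC at q = 7 is $28 ≤ P, so revenue covers variable cost.
Profit = P·q − TC = 98·7 − 604 = $82.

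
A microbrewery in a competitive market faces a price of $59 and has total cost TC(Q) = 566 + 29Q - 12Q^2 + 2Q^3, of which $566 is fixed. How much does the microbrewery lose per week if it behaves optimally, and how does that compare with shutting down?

Profit = -$366 at Q = 5

AVC = 29 - 12Q + 2Q^2; min AVC = $11 at Q = 3. Since P = $59 ≥ min AVC, the firm produces.
MC = 29 - 24Q + 6Q^2. Setting P = MC and taking the root on the rising branch gives Q* = 5.
TR = 59·5 = 295. TC = 566 + 95 = 661. Profit = 295 − 661 = -$366.
That loss of $366 beats the $566 the firm would lose by shutting down; producing recovers $200 of fixed cost.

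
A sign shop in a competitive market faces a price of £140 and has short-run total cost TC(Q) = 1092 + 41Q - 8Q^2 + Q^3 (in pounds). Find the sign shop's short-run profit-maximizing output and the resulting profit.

AVC = 41 - 8Q + Q^2; min AVC = £25 at Q = 4. Since P = £140 ≥ min AVC, the firm produces.
MC = 41 - 16Q + 3Q^2. Setting P = MC and taking the root on the rising branch gives Q* = 9.
TR = 140·9 = 1260. TC = 1092 + 450 = 1542. Profit = 1260 − 1542 = -£282.
That loss of £282 beats the £1092 the firm would lose by shutting down; producing recovers £810 of fixed cost.

Profit = -£282 at Q = 9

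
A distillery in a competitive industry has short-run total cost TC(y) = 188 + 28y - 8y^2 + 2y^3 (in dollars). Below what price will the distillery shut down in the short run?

$20 per unit

The shutdown price is the minimum of AVC. VC = 28y - 8y^2 + 2y^3, so AVC = 28 - 8y + 2y^2.
At the minimum of AVC, MC = AVC. MC = 28 - 16y + 6y^2; setting MC = AVC gives 4y^2 - 8y = 0, so y = 2. min AVC = 20.
The firm shuts down for any P below $20.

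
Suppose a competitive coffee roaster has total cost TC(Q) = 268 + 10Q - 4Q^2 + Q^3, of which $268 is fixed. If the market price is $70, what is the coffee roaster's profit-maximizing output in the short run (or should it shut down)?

Produce at Q = 6

From TC, MC = TC'(Q) = 10 - 8Q + 3Q^2 and AVC = VC/Q = 10 - 4Q + Q^2.
AVC hits its minimum where MC = AVC, at Q = 2, giving min AVC = 10 - 4·2 + 2^2 = $6.
Since P = $70 ≥ min AVC = $6, price covers variable cost and the firm should produce.
Set P = MC: 70 = 10 - 8Q + 3Q^2 → -60 - 8Q + 3Q^2 = 0. The roots are Q = -10/3 and Q = 6; the profit-maximizing output is on the rising part of MC, so Q* = 6.
Check: AVC at Q = 6 is $22 ≤ P, so revenue covers variable cost.
Profit = P·Q − TC = 70·6 − 400 = $20.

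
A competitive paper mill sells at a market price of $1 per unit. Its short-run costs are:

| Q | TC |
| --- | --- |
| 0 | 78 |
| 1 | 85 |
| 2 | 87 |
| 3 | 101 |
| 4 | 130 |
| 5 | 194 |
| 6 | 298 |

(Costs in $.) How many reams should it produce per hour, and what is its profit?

Compute π = P·Q − TC at each output: Q=0: -78; Q=1: -84; Q=2: -85; Q=3: -98; Q=4: -126; Q=5: -189; Q=6: -292.
Profit is highest at Q = 0. Equivalently, the lowest AVC in the table is 9/2 ≈ $4.50 at Q = 2, and P = $1 falls below it — price never covers variable cost, so the firm shuts down and loses only its fixed cost.

Q = 0 (shut down); profit = -$78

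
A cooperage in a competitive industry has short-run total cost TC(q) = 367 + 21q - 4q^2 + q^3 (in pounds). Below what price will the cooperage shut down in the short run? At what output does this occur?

The shutdown price is the minimum of AVC. VC = 21q - 4q^2 + q^3, so AVC = 21 - 4q + q^2.
dAVC/dq = -4 + 2q = 0 gives q = 2. min AVC = 21 - 4·2 + 2^2 = 17.
So the shutdown price is £17.

£17 per unit, at q = 2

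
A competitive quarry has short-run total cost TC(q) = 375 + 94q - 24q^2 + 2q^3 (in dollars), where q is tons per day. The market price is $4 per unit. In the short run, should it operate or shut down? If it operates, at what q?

Strip out fixed cost: VC = 94q - 24q^2 + 2q^3. Then AVC = 94 - 24q + 2q^2 and MC = 94 - 48q + 6q^2.
AVC is minimized where dAVC/dq = -24 + 4q = 0, at q = 6; min AVC = 94 - 24·6 + 2·6^2 = $22.
With P < min AVC ($4 < $22), every unit sold adds to the loss.
The firm minimizes its loss by shutting down and losing only its fixed cost of $375.

Shut down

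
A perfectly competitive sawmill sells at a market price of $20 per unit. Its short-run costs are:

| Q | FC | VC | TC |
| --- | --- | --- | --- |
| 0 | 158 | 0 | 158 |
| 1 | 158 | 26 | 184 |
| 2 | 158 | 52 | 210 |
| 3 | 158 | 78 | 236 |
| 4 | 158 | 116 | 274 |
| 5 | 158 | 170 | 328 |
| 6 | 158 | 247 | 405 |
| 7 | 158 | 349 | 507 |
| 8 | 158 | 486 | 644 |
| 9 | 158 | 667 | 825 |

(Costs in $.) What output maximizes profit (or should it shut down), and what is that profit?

Compute π = P·Q − TC at each output: Q=0: -158; Q=1: -164; Q=2: -170; Q=3: -176; Q=4: -194; Q=5: -228; Q=6: -285; Q=7: -367; Q=8: -484; Q=9: -645.
Profit is highest at Q = 0. Equivalently, the lowest AVC in the table is 26/1 ≈ $26 at Q = 1, and P = $20 falls below it — price never covers variable cost, so the firm shuts down and loses only its fixed cost.

Q = 0 (shut down); profit = -$158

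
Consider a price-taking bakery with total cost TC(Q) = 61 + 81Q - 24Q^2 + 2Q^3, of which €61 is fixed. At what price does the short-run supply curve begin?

€9 per unit

The firm shuts down when price falls below the minimum of average variable cost. AVC = VC/Q = 81 - 24Q + 2Q^2.
At the minimum of AVC, MC = AVC. MC = 81 - 48Q + 6Q^2; setting MC = AVC gives 4Q^2 - 24Q = 0, so Q = 6. min AVC = 9.
The firm shuts down for any P below €9.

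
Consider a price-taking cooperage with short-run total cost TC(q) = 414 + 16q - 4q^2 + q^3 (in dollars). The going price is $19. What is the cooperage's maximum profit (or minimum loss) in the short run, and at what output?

Profit = -$396 at q = 3

AVC = 16 - 4q + q^2 has its minimum $12 at q = 2; price $19 clears that bar, so the firm operates.
With MC = 16 - 8q + 3q^2, P = MC on the upward-sloping part at q* = 3.
TR = 19·3 = 57. TC = 414 + 39 = 453. Profit = 57 − 453 = -$396.
Shutting down would mean losing the fixed cost of $414, so operating at a loss of $396 is better by $18.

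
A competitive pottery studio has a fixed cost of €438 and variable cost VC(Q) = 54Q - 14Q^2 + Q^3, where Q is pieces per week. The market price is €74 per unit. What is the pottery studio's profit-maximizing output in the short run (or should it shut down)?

Strip out fixed cost: VC = 54Q - 14Q^2 + Q^3. Then AVC = 54 - 14Q + Q^2 and MC = 54 - 28Q + 3Q^2.
AVC hits its minimum where MC = AVC, at Q = 7, giving min AVC = 54 - 14·7 + 7^2 = €5.
Since P = €74 ≥ min AVC = €5, price covers variable cost and the firm should produce.
P = MC gives -20 - 28Q + 3Q^2 = 0, with roots -2/3 and 10. Take the larger (rising MC): Q* = 10.
Check: AVC at Q = 10 is €14 ≤ P, so revenue covers variable cost.
Profit = P·Q − TC = 74·10 − 578 = €162.

Produce at Q = 10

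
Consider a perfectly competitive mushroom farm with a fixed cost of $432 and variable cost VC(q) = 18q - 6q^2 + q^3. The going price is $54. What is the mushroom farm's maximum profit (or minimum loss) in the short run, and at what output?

Profit = -$216 at q = 6

AVC = 18 - 6q + q^2; min AVC = $9 at q = 3. Since P = $54 ≥ min AVC, the firm produces.
MC = 18 - 12q + 3q^2. Setting P = MC and taking the root on the rising branch gives q* = 6.
TR = 54·6 = 324. TC = 432 + 108 = 540. Profit = 324 − 540 = -$216.
By producing, the firm covers all variable cost plus $216 of fixed cost; shutting down would lose the full $432.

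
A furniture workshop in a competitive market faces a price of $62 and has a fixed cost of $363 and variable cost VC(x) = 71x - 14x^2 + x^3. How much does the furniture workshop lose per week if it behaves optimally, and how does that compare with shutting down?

Profit = -$39 at x = 9

AVC = 71 - 14x + x^2; min AVC = $22 at x = 7. Since P = $62 ≥ min AVC, the firm produces.
MC = 71 - 28x + 3x^2. Setting P = MC and taking the root on the rising branch gives x* = 9.
TR = 62·9 = 558. TC = 363 + 234 = 597. Profit = 558 − 597 = -$39.
Shutting down would mean losing the fixed cost of $363, so operating at a loss of $39 is better by $324.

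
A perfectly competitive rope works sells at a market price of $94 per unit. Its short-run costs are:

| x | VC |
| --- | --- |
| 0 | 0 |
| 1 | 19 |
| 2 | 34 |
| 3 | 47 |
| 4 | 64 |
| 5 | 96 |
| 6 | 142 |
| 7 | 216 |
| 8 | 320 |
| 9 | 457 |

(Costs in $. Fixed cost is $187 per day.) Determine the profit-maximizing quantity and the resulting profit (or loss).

Tabulate TR − TC: x=0: -187; x=1: -112; x=2: -33; x=3: 48; x=4: 125; x=5: 187; x=6: 235; x=7: 255; x=8: 245; x=9: 202.
Profit is maximized at x = 7. AVC there is 216/7 = $30.86 ≤ P, so producing beats shutting down (which would give -$187).

x = 7; profit = $255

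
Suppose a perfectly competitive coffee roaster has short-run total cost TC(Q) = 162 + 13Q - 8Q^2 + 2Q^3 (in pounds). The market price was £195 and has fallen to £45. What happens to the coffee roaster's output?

Output falls from 7 to 4

AVC = 13 - 8Q + 2Q^2, minimized at Q = 2 where min AVC = £5. MC = 13 - 16Q + 6Q^2.
With P = £195 above the shutdown price, P = MC gives Q = 7.
At P = £45 ≥ min AVC, set P = MC: Q = 4. The firm stays open but cuts output.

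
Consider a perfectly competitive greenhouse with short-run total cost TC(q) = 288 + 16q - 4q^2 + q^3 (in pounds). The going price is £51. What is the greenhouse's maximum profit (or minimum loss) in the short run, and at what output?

Profit = -£138 at q = 5

AVC = 16 - 4q + q^2; min AVC = £12 at q = 2. Since P = £51 ≥ min AVC, the firm produces.
MC = 16 - 8q + 3q^2. Setting P = MC and taking the root on the rising branch gives q* = 5.
TR = 51·5 = 255. TC = 288 + 105 = 393. Profit = 255 − 393 = -£138.
By producing, the firm covers all variable cost plus £150 of fixed cost; shutting down would lose the full £288.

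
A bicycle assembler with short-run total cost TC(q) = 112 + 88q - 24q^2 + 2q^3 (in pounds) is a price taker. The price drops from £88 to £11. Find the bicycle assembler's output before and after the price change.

AVC = 88 - 24q + 2q^2, minimized at q = 6 where min AVC = £16. MC = 88 - 48q + 6q^2.
At P = £88 ≥ min AVC, set P = MC on the rising branch: q = 8.
At P = £11 < min AVC = £16, price no longer covers variable cost at any output, so the firm shuts down: q = 0.

Output falls from 8 to 0 (the firm shuts down)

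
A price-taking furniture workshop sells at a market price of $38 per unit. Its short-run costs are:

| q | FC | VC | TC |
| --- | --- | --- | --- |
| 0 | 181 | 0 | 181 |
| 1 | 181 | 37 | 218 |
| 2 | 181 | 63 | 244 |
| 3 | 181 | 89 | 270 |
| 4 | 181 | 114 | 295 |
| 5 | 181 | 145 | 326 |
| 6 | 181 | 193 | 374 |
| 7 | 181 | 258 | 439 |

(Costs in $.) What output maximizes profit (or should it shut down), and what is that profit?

Compute π = P·q − TC at each output: q=0: -181; q=1: -180; q=2: -168; q=3: -156; q=4: -143; q=5: -136; q=6: -146; q=7: -173.
Profit is maximized at q = 5. AVC there is 145/5 = $29 ≤ P, so producing beats shutting down (which would give -$181).

q = 5; profit = -$136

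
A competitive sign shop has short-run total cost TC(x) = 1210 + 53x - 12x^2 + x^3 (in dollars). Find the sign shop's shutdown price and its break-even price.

Shutdown price = $17; break-even price = $152

Shutdown price = min AVC. AVC = 53 - 12x + x^2, with vertex at x = 6 and minimum $17.
ATC = 1210/x + 53 - 12x + x^2. Setting dATC/dx = −1210/x^2 − 12 + 2x = 0 gives x = 11 (since 2·11^3 − 12·11^2 = 1210).
min ATC = 1210/11 + 53 − 12·11 + 11^2 = $152. That is the break-even price.
For $17 ≤ P < $152 the firm produces at a loss; below $17 it shuts down.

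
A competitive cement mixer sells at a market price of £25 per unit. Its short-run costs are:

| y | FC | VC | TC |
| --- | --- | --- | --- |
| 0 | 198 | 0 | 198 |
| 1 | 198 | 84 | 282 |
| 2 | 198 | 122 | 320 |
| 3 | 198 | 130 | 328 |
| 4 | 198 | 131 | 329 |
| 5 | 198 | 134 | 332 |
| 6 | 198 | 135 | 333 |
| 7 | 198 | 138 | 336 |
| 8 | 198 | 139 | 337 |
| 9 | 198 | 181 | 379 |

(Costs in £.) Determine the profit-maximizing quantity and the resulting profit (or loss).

y = 8; profit = -£137

Tabulate TR − TC: y=0: -198; y=1: -257; y=2: -270; y=3: -253; y=4: -229; y=5: -207; y=6: -183; y=7: -161; y=8: -137; y=9: -154.
Profit is maximized at y = 8. AVC there is 139/8 = £17.38 ≤ P, so producing beats shutting down (which would give -£198).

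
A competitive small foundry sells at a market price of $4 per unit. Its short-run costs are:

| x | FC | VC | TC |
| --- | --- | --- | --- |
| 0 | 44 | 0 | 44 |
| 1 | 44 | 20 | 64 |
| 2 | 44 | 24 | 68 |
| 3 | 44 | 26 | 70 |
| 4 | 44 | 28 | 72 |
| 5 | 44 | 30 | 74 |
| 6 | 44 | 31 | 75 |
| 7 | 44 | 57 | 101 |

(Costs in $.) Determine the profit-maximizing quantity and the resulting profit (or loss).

x = 0 (shut down); profit = -$44

Compute π = P·x − TC at each output: x=0: -44; x=1: -60; x=2: -60; x=3: -58; x=4: -56; x=5: -54; x=6: -51; x=7: -73.
Profit is highest at x = 0. Equivalently, the lowest AVC in the table is 31/6 ≈ $5.17 at x = 6, and P = $4 falls below it — price never covers variable cost, so the firm shuts down and loses only its fixed cost.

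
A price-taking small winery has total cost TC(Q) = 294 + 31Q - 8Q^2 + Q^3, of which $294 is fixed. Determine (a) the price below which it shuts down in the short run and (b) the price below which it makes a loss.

Shutdown price = min AVC. AVC = 31 - 8Q + Q^2, with vertex at Q = 4 and minimum $15.
ATC = 294/Q + 31 - 8Q + Q^2. Setting dATC/dQ = −294/Q^2 − 8 + 2Q = 0 gives Q = 7 (since 2·7^3 − 8·7^2 = 294).
min ATC = 294/7 + 31 − 8·7 + 7^2 = $66. That is the break-even price.
For $15 ≤ P < $66 the firm produces at a loss; below $15 it shuts down.

Shutdown price = $15; break-even price = $66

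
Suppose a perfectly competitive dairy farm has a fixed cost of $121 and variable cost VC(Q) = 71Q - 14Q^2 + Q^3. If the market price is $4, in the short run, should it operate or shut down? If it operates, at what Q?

Strip out fixed cost: VC = 71Q - 14Q^2 + Q^3. Then AVC = 71 - 14Q + Q^2 and MC = 71 - 28Q + 3Q^2.
AVC is minimized where dAVC/dQ = -14 + 2Q = 0, at Q = 7; min AVC = 71 - 14·7 + 7^2 = $22.
P = $4 lies below min AVC = $22; no output level covers variable cost.
The firm minimizes its loss by shutting down and losing only its fixed cost of $121.

Shut down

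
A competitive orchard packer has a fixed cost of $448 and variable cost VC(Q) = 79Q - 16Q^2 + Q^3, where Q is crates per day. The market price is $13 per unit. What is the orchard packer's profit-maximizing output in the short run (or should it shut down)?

Shut down

From TC, MC = TC'(Q) = 79 - 32Q + 3Q^2 and AVC = VC/Q = 79 - 16Q + Q^2.
The AVC parabola has its vertex at Q = 16/2 = 8, where AVC = 79 - 16·8 + 8^2 = $15.
P = $13 lies below min AVC = $15; no output level covers variable cost.
Shutting down limits the loss to fixed cost, $448.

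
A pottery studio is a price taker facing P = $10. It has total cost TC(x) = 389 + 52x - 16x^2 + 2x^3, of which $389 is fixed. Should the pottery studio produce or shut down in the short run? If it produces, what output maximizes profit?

Variable cost is VC = 52x - 16x^2 + 2x^3, so AVC = VC/x = 52 - 16x + 2x^2 and MC = dTC/dx = 52 - 32x + 6x^2.
AVC is minimized where dAVC/dx = -16 + 4x = 0, at x = 4; min AVC = 52 - 16·4 + 2·4^2 = $20.
Since P = $10 < min AVC = $20, price fails to cover variable cost at any output.
The firm minimizes its loss by shutting down and losing only its fixed cost of $389.

Shut down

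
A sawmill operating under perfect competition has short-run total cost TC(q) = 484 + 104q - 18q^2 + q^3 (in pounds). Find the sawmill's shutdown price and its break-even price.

Shutdown price = £23; break-even price = £71

AVC = 104 - 18q + q^2; minimized at q = 9, giving min AVC = £23. That is the shutdown price.
ATC = 484/q + 104 - 18q + q^2. Setting dATC/dq = −484/q^2 − 18 + 2q = 0 gives q = 11 (since 2·11^3 − 18·11^2 = 484).
min ATC = 484/11 + 104 − 18·11 + 11^2 = £71. That is the break-even price.
Between these two prices the firm operates at a loss; above £71 it earns a profit.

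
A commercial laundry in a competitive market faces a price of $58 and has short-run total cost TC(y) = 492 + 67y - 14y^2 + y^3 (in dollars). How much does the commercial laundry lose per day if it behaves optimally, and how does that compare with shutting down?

AVC = 67 - 14y + y^2 has its minimum $18 at y = 7; price $58 clears that bar, so the firm operates.
With MC = 67 - 28y + 3y^2, P = MC on the upward-sloping part at y* = 9.
TR = 58·9 = 522. TC = 492 + 198 = 690. Profit = 522 − 690 = -$168.
Shutting down would mean losing the fixed cost of $492, so operating at a loss of $168 is better by $324.

Profit = -$168 at y = 9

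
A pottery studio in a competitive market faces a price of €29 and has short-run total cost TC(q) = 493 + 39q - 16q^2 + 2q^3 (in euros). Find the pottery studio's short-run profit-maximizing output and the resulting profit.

AVC = 39 - 16q + 2q^2 has its minimum €7 at q = 4; price €29 clears that bar, so the firm operates.
MC = 39 - 32q + 6q^2. Setting P = MC and taking the root on the rising branch gives q* = 5.
TR = 29·5 = 145. TC = 493 + 45 = 538. Profit = 145 − 538 = -€393.
By producing, the firm covers all variable cost plus €100 of fixed cost; shutting down would lose the full €493.

Profit = -€393 at q = 5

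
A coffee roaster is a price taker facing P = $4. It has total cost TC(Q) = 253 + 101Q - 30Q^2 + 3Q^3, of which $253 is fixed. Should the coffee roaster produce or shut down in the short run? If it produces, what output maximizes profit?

Variable cost is VC = 101Q - 30Q^2 + 3Q^3, so AVC = VC/Q = 101 - 30Q + 3Q^2 and MC = dTC/dQ = 101 - 60Q + 9Q^2.
AVC is minimized where dAVC/dQ = -30 + 6Q = 0, at Q = 5; min AVC = 101 - 30·5 + 3·5^2 = $26.
With P < min AVC ($4 < $26), every unit sold adds to the loss.
Shutting down limits the loss to fixed cost, $253.

Shut down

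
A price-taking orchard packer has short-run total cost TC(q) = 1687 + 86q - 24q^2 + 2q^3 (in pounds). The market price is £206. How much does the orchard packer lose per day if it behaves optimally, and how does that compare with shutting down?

Profit = -£87 at q = 10

AVC = 86 - 24q + 2q^2 has its minimum £14 at q = 6; price £206 clears that bar, so the firm operates.
MC = 86 - 48q + 6q^2. Setting P = MC and taking the root on the rising branch gives q* = 10.
TR = 206·10 = 2060. TC = 1687 + 460 = 2147. Profit = 2060 − 2147 = -£87.
Shutting down would mean losing the fixed cost of £1687, so operating at a loss of £87 is better by £1600.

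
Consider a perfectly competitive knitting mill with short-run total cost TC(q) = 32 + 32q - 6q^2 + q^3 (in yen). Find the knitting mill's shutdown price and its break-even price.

Shutdown price = ¥23; break-even price = ¥32

AVC = 32 - 6q + q^2; minimized at q = 3, giving min AVC = ¥23. That is the shutdown price.
ATC = 32/q + 32 - 6q + q^2. Setting dATC/dq = −32/q^2 − 6 + 2q = 0 gives q = 4 (since 2·4^3 − 6·4^2 = 32).
min ATC = 32/4 + 32 − 6·4 + 4^2 = ¥32. That is the break-even price.
For ¥23 ≤ P < ¥32 the firm produces at a loss; below ¥23 it shuts down.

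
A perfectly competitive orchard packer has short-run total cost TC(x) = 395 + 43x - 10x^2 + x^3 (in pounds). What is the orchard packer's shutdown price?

The shutdown price is the minimum of AVC. VC = 43x - 10x^2 + x^3, so AVC = 43 - 10x + x^2.
dAVC/dx = -10 + 2x = 0 gives x = 5. min AVC = 43 - 10·5 + 5^2 = 18.
The firm shuts down for any P below £18.

£18 per unit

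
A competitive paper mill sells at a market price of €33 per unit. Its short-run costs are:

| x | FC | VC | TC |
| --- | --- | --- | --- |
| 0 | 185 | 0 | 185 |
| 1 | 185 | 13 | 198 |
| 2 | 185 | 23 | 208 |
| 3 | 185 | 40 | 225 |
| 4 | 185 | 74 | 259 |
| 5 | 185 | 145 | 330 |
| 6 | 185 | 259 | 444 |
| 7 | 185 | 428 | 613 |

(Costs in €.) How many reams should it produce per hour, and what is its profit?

Profit at each row (π = 33x − TC): x=0: -185; x=1: -165; x=2: -142; x=3: -126; x=4: -127; x=5: -165; x=6: -246; x=7: -382.
Profit is maximized at x = 3. AVC there is 40/3 = €13.33 ≤ P, so producing beats shutting down (which would give -€185).

x = 3; profit = -€126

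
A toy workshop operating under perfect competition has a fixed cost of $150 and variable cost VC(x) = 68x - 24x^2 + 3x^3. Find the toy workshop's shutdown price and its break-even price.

AVC = 68 - 24x + 3x^2; minimized at x = 4, giving min AVC = $20. That is the shutdown price.
ATC = 150/x + 68 - 24x + 3x^2. Setting dATC/dx = −150/x^2 − 24 + 6x = 0 gives x = 5 (since 6·5^3 − 24·5^2 = 150).
min ATC = 150/5 + 68 − 24·5 + 3·5^2 = $53. That is the break-even price.
Between these two prices the firm operates at a loss; above $53 it earns a profit.

Shutdown price = $20; break-even price = $53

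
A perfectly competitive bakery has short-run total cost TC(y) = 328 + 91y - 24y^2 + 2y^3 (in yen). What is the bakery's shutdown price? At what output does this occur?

¥19 per unit, at y = 6

The shutdown price is the minimum of AVC. VC = 91y - 24y^2 + 2y^3, so AVC = 91 - 24y + 2y^2.
dAVC/dy = -24 + 4y = 0 gives y = 6. min AVC = 91 - 24·6 + 2·6^2 = 19.
The firm shuts down for any P below ¥19.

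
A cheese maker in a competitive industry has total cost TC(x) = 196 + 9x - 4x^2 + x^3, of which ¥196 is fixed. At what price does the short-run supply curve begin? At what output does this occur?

The firm shuts down when price falls below the minimum of average variable cost. AVC = VC/x = 9 - 4x + x^2.
dAVC/dx = -4 + 2x = 0 gives x = 2. min AVC = 9 - 4·2 + 2^2 = 5.
So the shutdown price is ¥5.

¥5 per unit, at x = 2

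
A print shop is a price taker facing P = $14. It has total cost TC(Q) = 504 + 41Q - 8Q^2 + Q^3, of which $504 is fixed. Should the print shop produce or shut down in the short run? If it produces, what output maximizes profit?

Shut down

Strip out fixed cost: VC = 41Q - 8Q^2 + Q^3. Then AVC = 41 - 8Q + Q^2 and MC = 41 - 16Q + 3Q^2.
The AVC parabola has its vertex at Q = 8/2 = 4, where AVC = 41 - 8·4 + 4^2 = $25.
With P < min AVC ($14 < $25), every unit sold adds to the loss.
Best response: produce nothing and absorb the $504 fixed cost.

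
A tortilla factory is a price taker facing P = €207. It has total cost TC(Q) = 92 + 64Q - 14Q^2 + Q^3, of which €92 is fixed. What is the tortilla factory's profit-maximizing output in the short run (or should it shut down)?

From TC, MC = TC'(Q) = 64 - 28Q + 3Q^2 and AVC = VC/Q = 64 - 14Q + Q^2.
AVC hits its minimum where MC = AVC, at Q = 7, giving min AVC = 64 - 14·7 + 7^2 = €15.
Because €207 ≥ €15, revenue can cover variable cost; the firm operates.
Solving P = MC: -143 - 28Q + 3Q^2 = 0 ⇒ Q = -11/3 or 13. On the upward-sloping branch, Q* = 13.
Check: AVC at Q = 13 is €51 ≤ P, so revenue covers variable cost.
Profit = P·Q − TC = 207·13 − 755 = €1936.

Produce at Q = 13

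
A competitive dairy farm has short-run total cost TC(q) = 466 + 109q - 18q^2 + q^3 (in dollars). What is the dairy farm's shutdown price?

$28 per unit

The shutdown price is the minimum of AVC. VC = 109q - 18q^2 + q^3, so AVC = 109 - 18q + q^2.
dAVC/dq = -18 + 2q = 0 gives q = 9. min AVC = 109 - 18·9 + 9^2 = 28.
For P < $28 the firm produces nothing.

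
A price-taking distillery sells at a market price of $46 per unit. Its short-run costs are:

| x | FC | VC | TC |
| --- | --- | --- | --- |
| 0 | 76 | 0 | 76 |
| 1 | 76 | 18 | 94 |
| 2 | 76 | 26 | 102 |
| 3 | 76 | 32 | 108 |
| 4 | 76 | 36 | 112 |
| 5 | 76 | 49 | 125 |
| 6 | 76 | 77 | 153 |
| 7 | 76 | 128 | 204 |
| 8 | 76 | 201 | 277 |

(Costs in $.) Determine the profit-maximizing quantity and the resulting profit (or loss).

Compute π = P·x − TC at each output: x=0: -76; x=1: -48; x=2: -10; x=3: 30; x=4: 72; x=5: 105; x=6: 123; x=7: 118; x=8: 91.
Profit is maximized at x = 6. AVC there is 77/6 = $12.83 ≤ P, so producing beats shutting down (which would give -$76).

x = 6; profit = $123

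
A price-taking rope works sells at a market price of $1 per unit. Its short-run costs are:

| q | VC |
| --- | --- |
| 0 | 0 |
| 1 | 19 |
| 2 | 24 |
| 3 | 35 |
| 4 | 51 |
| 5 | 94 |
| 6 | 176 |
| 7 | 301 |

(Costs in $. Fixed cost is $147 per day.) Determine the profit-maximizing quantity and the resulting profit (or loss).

q = 0 (shut down); profit = -$147

Profit at each row (π = 1q − TC): q=0: -147; q=1: -165; q=2: -169; q=3: -179; q=4: -194; q=5: -236; q=6: -317; q=7: -441.
Profit is highest at q = 0. Equivalently, the lowest AVC in the table is 35/3 ≈ $11.67 at q = 3, and P = $1 falls below it — price never covers variable cost, so the firm shuts down and loses only its fixed cost.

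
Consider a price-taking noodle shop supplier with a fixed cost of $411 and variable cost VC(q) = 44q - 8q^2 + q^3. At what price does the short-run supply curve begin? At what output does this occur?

The shutdown price is the minimum of AVC. VC = 44q - 8q^2 + q^3, so AVC = 44 - 8q + q^2.
dAVC/dq = -8 + 2q = 0 gives q = 4. min AVC = 44 - 8·4 + 4^2 = 28.
So the shutdown price is $28.

$28 per unit, at q = 4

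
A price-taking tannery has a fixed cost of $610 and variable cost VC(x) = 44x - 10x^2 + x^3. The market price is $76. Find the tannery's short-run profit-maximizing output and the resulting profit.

AVC = 44 - 10x + x^2 has its minimum $19 at x = 5; price $76 clears that bar, so the firm operates.
With MC = 44 - 20x + 3x^2, P = MC on the upward-sloping part at x* = 8.
TR = 76·8 = 608. TC = 610 + 224 = 834. Profit = 608 − 834 = -$226.
By producing, the firm covers all variable cost plus $384 of fixed cost; shutting down would lose the full $610.

Profit = -$226 at x = 8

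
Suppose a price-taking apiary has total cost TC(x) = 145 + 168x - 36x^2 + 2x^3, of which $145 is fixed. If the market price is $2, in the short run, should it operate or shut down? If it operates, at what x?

Shut down

From TC, MC = TC'(x) = 168 - 72x + 6x^2 and AVC = VC/x = 168 - 36x + 2x^2.
The AVC parabola has its vertex at x = 36/4 = 9, where AVC = 168 - 36·9 + 2·9^2 = $6.
P = $2 lies below min AVC = $6; no output level covers variable cost.
Shutting down limits the loss to fixed cost, $145.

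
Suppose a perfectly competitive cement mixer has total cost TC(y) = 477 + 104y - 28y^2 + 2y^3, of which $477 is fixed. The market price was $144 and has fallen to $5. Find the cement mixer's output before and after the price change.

Output falls from 10 to 0 (the firm shuts down)

AVC = 104 - 28y + 2y^2, minimized at y = 7 where min AVC = $6. MC = 104 - 56y + 6y^2.
At P = $144 ≥ min AVC, set P = MC on the rising branch: y = 10.
At P = $5 < min AVC = $6, price no longer covers variable cost at any output, so the firm shuts down: y = 0.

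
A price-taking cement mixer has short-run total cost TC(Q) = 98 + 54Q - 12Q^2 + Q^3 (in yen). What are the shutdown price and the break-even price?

Shutdown price = min AVC. AVC = 54 - 12Q + Q^2, with vertex at Q = 6 and minimum ¥18.
ATC = 98/Q + 54 - 12Q + Q^2. Setting dATC/dQ = −98/Q^2 − 12 + 2Q = 0 gives Q = 7 (since 2·7^3 − 12·7^2 = 98).
min ATC = 98/7 + 54 − 12·7 + 7^2 = ¥33. That is the break-even price.
For ¥18 ≤ P < ¥33 the firm produces at a loss; below ¥18 it shuts down.

Shutdown price = ¥18; break-even price = ¥33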